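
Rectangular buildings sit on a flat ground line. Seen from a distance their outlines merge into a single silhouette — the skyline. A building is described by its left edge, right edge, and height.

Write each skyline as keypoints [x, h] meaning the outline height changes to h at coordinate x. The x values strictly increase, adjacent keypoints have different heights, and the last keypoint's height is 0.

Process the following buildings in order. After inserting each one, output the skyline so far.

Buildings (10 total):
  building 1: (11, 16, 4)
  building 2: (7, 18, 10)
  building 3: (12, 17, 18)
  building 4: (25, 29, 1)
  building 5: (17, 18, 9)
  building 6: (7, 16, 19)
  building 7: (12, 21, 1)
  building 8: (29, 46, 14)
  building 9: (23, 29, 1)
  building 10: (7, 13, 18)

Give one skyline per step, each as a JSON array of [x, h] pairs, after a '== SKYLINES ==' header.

== SKYLINES ==
[[11,4],[16,0]]
[[7,10],[18,0]]
[[7,10],[12,18],[17,10],[18,0]]
[[7,10],[12,18],[17,10],[18,0],[25,1],[29,0]]
[[7,10],[12,18],[17,10],[18,0],[25,1],[29,0]]
[[7,19],[16,18],[17,10],[18,0],[25,1],[29,0]]
[[7,19],[16,18],[17,10],[18,1],[21,0],[25,1],[29,0]]
[[7,19],[16,18],[17,10],[18,1],[21,0],[25,1],[29,14],[46,0]]
[[7,19],[16,18],[17,10],[18,1],[21,0],[23,1],[29,14],[46,0]]
[[7,19],[16,18],[17,10],[18,1],[21,0],[23,1],[29,14],[46,0]]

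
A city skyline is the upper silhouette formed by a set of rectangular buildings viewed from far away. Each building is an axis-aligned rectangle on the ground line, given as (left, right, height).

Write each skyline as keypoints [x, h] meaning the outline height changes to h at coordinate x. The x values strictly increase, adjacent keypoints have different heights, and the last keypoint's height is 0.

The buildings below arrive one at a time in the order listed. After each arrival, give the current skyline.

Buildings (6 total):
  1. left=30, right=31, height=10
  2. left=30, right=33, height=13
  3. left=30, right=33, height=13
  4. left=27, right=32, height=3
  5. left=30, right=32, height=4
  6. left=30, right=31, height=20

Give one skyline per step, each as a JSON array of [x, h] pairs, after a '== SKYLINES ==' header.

== SKYLINES ==
[[30,10],[31,0]]
[[30,13],[33,0]]
[[30,13],[33,0]]
[[27,3],[30,13],[33,0]]
[[27,3],[30,13],[33,0]]
[[27,3],[30,20],[31,13],[33,0]]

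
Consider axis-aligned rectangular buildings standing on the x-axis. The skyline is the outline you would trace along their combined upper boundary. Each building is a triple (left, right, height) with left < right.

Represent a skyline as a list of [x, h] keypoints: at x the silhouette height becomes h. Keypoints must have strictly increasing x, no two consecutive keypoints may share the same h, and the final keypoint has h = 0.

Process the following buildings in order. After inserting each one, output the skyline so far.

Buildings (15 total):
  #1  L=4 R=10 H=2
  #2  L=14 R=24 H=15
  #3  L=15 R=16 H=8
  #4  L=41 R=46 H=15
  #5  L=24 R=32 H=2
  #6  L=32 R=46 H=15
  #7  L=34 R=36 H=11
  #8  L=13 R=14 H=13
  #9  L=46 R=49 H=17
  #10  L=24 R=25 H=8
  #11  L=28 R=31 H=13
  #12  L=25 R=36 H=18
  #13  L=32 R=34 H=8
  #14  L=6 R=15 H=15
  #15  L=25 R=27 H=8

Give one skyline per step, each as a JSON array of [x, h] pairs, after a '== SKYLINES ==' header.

== SKYLINES ==
[[4,2],[10,0]]
[[4,2],[10,0],[14,15],[24,0]]
[[4,2],[10,0],[14,15],[24,0]]
[[4,2],[10,0],[14,15],[24,0],[41,15],[46,0]]
[[4,2],[10,0],[14,15],[24,2],[32,0],[41,15],[46,0]]
[[4,2],[10,0],[14,15],[24,2],[32,15],[46,0]]
[[4,2],[10,0],[14,15],[24,2],[32,15],[46,0]]
[[4,2],[10,0],[13,13],[14,15],[24,2],[32,15],[46,0]]
[[4,2],[10,0],[13,13],[14,15],[24,2],[32,15],[46,17],[49,0]]
[[4,2],[10,0],[13,13],[14,15],[24,8],[25,2],[32,15],[46,17],[49,0]]
[[4,2],[10,0],[13,13],[14,15],[24,8],[25,2],[28,13],[31,2],[32,15],[46,17],[49,0]]
[[4,2],[10,0],[13,13],[14,15],[24,8],[25,18],[36,15],[46,17],[49,0]]
[[4,2],[10,0],[13,13],[14,15],[24,8],[25,18],[36,15],[46,17],[49,0]]
[[4,2],[6,15],[24,8],[25,18],[36,15],[46,17],[49,0]]
[[4,2],[6,15],[24,8],[25,18],[36,15],[46,17],[49,0]]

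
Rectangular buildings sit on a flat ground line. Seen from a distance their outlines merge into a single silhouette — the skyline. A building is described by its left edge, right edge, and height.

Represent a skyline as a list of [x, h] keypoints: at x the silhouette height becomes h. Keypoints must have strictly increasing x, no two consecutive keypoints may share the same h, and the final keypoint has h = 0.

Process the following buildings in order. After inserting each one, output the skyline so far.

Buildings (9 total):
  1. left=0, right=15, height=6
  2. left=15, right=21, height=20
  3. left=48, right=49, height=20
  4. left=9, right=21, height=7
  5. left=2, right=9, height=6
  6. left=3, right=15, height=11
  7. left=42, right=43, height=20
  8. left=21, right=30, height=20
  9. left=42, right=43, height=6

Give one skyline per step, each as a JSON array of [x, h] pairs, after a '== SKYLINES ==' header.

== SKYLINES ==
[[0,6],[15,0]]
[[0,6],[15,20],[21,0]]
[[0,6],[15,20],[21,0],[48,20],[49,0]]
[[0,6],[9,7],[15,20],[21,0],[48,20],[49,0]]
[[0,6],[9,7],[15,20],[21,0],[48,20],[49,0]]
[[0,6],[3,11],[15,20],[21,0],[48,20],[49,0]]
[[0,6],[3,11],[15,20],[21,0],[42,20],[43,0],[48,20],[49,0]]
[[0,6],[3,11],[15,20],[30,0],[42,20],[43,0],[48,20],[49,0]]
[[0,6],[3,11],[15,20],[30,0],[42,20],[43,0],[48,20],[49,0]]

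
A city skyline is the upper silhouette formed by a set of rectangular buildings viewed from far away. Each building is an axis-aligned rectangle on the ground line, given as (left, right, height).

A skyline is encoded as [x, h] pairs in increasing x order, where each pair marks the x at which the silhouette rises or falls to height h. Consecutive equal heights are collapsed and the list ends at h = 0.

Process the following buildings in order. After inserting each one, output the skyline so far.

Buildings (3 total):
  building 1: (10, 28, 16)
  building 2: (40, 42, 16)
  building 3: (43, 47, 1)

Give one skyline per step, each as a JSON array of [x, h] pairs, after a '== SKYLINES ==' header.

== SKYLINES ==
[[10,16],[28,0]]
[[10,16],[28,0],[40,16],[42,0]]
[[10,16],[28,0],[40,16],[42,0],[43,1],[47,0]]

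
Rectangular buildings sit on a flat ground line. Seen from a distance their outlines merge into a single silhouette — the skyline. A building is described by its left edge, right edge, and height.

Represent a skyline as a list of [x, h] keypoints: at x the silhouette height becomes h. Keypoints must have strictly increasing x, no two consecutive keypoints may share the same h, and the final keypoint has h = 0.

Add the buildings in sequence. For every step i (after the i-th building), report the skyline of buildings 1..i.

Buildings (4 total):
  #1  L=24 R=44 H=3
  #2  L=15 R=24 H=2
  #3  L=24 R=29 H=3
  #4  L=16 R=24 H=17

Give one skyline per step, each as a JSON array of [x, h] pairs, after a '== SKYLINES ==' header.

== SKYLINES ==
[[24,3],[44,0]]
[[15,2],[24,3],[44,0]]
[[15,2],[24,3],[44,0]]
[[15,2],[16,17],[24,3],[44,0]]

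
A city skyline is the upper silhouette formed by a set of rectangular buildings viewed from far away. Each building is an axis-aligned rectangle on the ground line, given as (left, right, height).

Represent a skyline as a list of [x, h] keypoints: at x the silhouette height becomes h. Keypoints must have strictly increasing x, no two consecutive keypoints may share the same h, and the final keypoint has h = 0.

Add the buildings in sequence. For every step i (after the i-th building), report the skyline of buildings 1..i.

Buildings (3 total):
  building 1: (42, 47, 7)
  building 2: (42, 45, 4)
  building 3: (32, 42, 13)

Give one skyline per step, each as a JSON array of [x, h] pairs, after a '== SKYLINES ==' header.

== SKYLINES ==
[[42,7],[47,0]]
[[42,7],[47,0]]
[[32,13],[42,7],[47,0]]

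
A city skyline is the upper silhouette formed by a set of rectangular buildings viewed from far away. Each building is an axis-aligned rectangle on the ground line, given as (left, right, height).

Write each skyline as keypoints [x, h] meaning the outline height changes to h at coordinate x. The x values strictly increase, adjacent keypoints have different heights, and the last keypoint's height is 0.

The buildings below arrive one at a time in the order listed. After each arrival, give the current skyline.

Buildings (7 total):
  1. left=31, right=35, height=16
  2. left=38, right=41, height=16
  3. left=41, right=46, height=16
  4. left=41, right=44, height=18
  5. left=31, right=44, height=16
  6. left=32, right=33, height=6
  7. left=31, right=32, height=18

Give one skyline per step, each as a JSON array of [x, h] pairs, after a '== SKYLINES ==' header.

== SKYLINES ==
[[31,16],[35,0]]
[[31,16],[35,0],[38,16],[41,0]]
[[31,16],[35,0],[38,16],[46,0]]
[[31,16],[35,0],[38,16],[41,18],[44,16],[46,0]]
[[31,16],[41,18],[44,16],[46,0]]
[[31,16],[41,18],[44,16],[46,0]]
[[31,18],[32,16],[41,18],[44,16],[46,0]]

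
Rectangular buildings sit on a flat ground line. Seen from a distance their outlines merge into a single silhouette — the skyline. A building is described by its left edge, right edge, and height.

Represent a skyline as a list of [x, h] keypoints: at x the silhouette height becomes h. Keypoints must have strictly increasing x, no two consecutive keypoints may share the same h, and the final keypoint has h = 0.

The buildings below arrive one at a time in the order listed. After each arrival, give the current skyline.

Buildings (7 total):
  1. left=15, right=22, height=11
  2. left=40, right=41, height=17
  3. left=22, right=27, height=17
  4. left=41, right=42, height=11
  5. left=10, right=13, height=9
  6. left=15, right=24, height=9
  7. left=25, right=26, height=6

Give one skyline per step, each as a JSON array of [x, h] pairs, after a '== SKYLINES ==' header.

== SKYLINES ==
[[15,11],[22,0]]
[[15,11],[22,0],[40,17],[41,0]]
[[15,11],[22,17],[27,0],[40,17],[41,0]]
[[15,11],[22,17],[27,0],[40,17],[41,11],[42,0]]
[[10,9],[13,0],[15,11],[22,17],[27,0],[40,17],[41,11],[42,0]]
[[10,9],[13,0],[15,11],[22,17],[27,0],[40,17],[41,11],[42,0]]
[[10,9],[13,0],[15,11],[22,17],[27,0],[40,17],[41,11],[42,0]]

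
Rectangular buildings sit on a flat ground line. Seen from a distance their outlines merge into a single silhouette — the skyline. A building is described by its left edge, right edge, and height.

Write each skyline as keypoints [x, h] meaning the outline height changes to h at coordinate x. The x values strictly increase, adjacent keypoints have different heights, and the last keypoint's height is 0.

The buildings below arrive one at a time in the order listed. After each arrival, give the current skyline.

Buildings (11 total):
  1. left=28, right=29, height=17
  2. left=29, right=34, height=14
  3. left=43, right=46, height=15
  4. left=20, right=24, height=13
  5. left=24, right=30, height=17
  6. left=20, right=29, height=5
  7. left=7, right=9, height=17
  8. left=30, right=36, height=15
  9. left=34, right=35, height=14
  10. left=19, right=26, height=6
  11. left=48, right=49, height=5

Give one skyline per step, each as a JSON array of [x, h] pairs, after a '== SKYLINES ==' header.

== SKYLINES ==
[[28,17],[29,0]]
[[28,17],[29,14],[34,0]]
[[28,17],[29,14],[34,0],[43,15],[46,0]]
[[20,13],[24,0],[28,17],[29,14],[34,0],[43,15],[46,0]]
[[20,13],[24,17],[30,14],[34,0],[43,15],[46,0]]
[[20,13],[24,17],[30,14],[34,0],[43,15],[46,0]]
[[7,17],[9,0],[20,13],[24,17],[30,14],[34,0],[43,15],[46,0]]
[[7,17],[9,0],[20,13],[24,17],[30,15],[36,0],[43,15],[46,0]]
[[7,17],[9,0],[20,13],[24,17],[30,15],[36,0],[43,15],[46,0]]
[[7,17],[9,0],[19,6],[20,13],[24,17],[30,15],[36,0],[43,15],[46,0]]
[[7,17],[9,0],[19,6],[20,13],[24,17],[30,15],[36,0],[43,15],[46,0],[48,5],[49,0]]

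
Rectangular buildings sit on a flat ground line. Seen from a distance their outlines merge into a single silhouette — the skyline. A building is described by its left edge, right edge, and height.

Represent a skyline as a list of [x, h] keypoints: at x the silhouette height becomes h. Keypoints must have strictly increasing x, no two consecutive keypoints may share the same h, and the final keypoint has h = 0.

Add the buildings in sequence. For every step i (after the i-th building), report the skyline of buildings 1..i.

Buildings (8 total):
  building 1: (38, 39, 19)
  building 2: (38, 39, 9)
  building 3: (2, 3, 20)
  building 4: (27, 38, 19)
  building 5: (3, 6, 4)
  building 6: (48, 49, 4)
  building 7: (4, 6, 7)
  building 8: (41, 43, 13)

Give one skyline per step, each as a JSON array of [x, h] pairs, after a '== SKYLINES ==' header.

== SKYLINES ==
[[38,19],[39,0]]
[[38,19],[39,0]]
[[2,20],[3,0],[38,19],[39,0]]
[[2,20],[3,0],[27,19],[39,0]]
[[2,20],[3,4],[6,0],[27,19],[39,0]]
[[2,20],[3,4],[6,0],[27,19],[39,0],[48,4],[49,0]]
[[2,20],[3,4],[4,7],[6,0],[27,19],[39,0],[48,4],[49,0]]
[[2,20],[3,4],[4,7],[6,0],[27,19],[39,0],[41,13],[43,0],[48,4],[49,0]]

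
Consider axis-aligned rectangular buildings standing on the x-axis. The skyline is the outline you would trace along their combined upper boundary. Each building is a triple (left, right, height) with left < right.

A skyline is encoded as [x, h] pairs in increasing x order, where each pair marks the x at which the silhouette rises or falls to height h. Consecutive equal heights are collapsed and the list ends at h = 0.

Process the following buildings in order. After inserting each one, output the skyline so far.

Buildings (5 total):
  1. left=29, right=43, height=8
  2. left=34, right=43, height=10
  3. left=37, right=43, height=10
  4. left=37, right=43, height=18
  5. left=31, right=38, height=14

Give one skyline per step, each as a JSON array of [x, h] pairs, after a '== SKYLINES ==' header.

== SKYLINES ==
[[29,8],[43,0]]
[[29,8],[34,10],[43,0]]
[[29,8],[34,10],[43,0]]
[[29,8],[34,10],[37,18],[43,0]]
[[29,8],[31,14],[37,18],[43,0]]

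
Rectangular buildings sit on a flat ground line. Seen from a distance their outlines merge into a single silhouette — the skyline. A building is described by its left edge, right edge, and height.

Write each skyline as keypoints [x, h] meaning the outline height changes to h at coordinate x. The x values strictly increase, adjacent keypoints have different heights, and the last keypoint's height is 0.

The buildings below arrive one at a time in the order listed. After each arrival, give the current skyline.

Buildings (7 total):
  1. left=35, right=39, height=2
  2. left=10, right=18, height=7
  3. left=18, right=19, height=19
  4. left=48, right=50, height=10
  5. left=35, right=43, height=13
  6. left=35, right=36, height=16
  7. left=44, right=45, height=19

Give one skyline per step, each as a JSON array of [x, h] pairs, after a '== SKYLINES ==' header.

== SKYLINES ==
[[35,2],[39,0]]
[[10,7],[18,0],[35,2],[39,0]]
[[10,7],[18,19],[19,0],[35,2],[39,0]]
[[10,7],[18,19],[19,0],[35,2],[39,0],[48,10],[50,0]]
[[10,7],[18,19],[19,0],[35,13],[43,0],[48,10],[50,0]]
[[10,7],[18,19],[19,0],[35,16],[36,13],[43,0],[48,10],[50,0]]
[[10,7],[18,19],[19,0],[35,16],[36,13],[43,0],[44,19],[45,0],[48,10],[50,0]]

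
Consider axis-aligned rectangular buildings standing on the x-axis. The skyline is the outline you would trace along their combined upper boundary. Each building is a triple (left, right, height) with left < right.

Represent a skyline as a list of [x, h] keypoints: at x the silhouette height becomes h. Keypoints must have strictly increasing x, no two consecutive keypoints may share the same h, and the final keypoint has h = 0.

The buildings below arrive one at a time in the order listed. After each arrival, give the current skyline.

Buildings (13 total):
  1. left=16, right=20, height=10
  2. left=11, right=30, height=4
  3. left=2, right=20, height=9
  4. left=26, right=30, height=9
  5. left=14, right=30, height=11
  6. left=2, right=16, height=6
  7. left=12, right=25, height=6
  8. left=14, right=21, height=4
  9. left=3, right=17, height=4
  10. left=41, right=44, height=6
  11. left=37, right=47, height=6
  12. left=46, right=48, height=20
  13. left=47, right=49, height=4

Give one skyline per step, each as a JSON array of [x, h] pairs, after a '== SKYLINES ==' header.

== SKYLINES ==
[[16,10],[20,0]]
[[11,4],[16,10],[20,4],[30,0]]
[[2,9],[16,10],[20,4],[30,0]]
[[2,9],[16,10],[20,4],[26,9],[30,0]]
[[2,9],[14,11],[30,0]]
[[2,9],[14,11],[30,0]]
[[2,9],[14,11],[30,0]]
[[2,9],[14,11],[30,0]]
[[2,9],[14,11],[30,0]]
[[2,9],[14,11],[30,0],[41,6],[44,0]]
[[2,9],[14,11],[30,0],[37,6],[47,0]]
[[2,9],[14,11],[30,0],[37,6],[46,20],[48,0]]
[[2,9],[14,11],[30,0],[37,6],[46,20],[48,4],[49,0]]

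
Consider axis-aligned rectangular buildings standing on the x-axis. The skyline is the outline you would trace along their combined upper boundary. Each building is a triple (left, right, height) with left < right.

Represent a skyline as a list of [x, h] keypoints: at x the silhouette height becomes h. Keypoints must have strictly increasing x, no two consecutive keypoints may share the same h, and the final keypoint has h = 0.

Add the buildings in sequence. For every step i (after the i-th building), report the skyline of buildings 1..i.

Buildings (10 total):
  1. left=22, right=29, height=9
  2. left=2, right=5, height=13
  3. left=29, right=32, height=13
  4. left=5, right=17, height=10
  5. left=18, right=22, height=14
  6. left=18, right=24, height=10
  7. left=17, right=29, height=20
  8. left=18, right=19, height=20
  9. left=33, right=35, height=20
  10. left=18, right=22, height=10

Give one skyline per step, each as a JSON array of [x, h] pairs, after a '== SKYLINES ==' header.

== SKYLINES ==
[[22,9],[29,0]]
[[2,13],[5,0],[22,9],[29,0]]
[[2,13],[5,0],[22,9],[29,13],[32,0]]
[[2,13],[5,10],[17,0],[22,9],[29,13],[32,0]]
[[2,13],[5,10],[17,0],[18,14],[22,9],[29,13],[32,0]]
[[2,13],[5,10],[17,0],[18,14],[22,10],[24,9],[29,13],[32,0]]
[[2,13],[5,10],[17,20],[29,13],[32,0]]
[[2,13],[5,10],[17,20],[29,13],[32,0]]
[[2,13],[5,10],[17,20],[29,13],[32,0],[33,20],[35,0]]
[[2,13],[5,10],[17,20],[29,13],[32,0],[33,20],[35,0]]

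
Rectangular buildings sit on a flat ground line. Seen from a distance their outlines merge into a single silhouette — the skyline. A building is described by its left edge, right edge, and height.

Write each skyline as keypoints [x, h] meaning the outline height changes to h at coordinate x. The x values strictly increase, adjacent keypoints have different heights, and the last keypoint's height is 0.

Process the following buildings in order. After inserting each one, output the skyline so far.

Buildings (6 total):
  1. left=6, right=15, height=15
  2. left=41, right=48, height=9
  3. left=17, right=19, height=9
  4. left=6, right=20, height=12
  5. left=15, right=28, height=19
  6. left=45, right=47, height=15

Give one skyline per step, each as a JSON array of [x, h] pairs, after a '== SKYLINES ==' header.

== SKYLINES ==
[[6,15],[15,0]]
[[6,15],[15,0],[41,9],[48,0]]
[[6,15],[15,0],[17,9],[19,0],[41,9],[48,0]]
[[6,15],[15,12],[20,0],[41,9],[48,0]]
[[6,15],[15,19],[28,0],[41,9],[48,0]]
[[6,15],[15,19],[28,0],[41,9],[45,15],[47,9],[48,0]]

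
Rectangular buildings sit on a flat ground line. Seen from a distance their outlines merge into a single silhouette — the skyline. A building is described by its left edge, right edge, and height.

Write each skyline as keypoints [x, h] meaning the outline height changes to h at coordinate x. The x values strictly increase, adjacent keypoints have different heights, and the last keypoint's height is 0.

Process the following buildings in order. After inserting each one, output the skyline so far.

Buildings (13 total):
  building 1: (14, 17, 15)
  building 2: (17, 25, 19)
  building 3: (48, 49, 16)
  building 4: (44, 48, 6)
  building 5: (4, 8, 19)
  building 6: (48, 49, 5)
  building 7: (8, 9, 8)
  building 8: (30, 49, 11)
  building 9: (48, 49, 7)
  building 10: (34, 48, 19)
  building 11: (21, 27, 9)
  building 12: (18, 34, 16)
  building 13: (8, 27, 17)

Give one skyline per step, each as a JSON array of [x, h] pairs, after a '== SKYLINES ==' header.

== SKYLINES ==
[[14,15],[17,0]]
[[14,15],[17,19],[25,0]]
[[14,15],[17,19],[25,0],[48,16],[49,0]]
[[14,15],[17,19],[25,0],[44,6],[48,16],[49,0]]
[[4,19],[8,0],[14,15],[17,19],[25,0],[44,6],[48,16],[49,0]]
[[4,19],[8,0],[14,15],[17,19],[25,0],[44,6],[48,16],[49,0]]
[[4,19],[8,8],[9,0],[14,15],[17,19],[25,0],[44,6],[48,16],[49,0]]
[[4,19],[8,8],[9,0],[14,15],[17,19],[25,0],[30,11],[48,16],[49,0]]
[[4,19],[8,8],[9,0],[14,15],[17,19],[25,0],[30,11],[48,16],[49,0]]
[[4,19],[8,8],[9,0],[14,15],[17,19],[25,0],[30,11],[34,19],[48,16],[49,0]]
[[4,19],[8,8],[9,0],[14,15],[17,19],[25,9],[27,0],[30,11],[34,19],[48,16],[49,0]]
[[4,19],[8,8],[9,0],[14,15],[17,19],[25,16],[34,19],[48,16],[49,0]]
[[4,19],[8,17],[17,19],[25,17],[27,16],[34,19],[48,16],[49,0]]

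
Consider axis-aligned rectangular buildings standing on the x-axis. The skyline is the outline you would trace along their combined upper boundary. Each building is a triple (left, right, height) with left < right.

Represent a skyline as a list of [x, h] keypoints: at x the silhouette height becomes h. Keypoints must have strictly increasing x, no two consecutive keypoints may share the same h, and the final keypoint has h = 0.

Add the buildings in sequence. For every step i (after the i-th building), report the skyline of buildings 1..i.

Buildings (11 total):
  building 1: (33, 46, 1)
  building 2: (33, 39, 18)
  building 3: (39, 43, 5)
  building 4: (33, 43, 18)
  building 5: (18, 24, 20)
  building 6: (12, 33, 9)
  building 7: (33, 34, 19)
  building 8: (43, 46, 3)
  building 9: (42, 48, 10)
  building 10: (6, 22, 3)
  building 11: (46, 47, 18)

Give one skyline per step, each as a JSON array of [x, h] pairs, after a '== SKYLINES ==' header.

== SKYLINES ==
[[33,1],[46,0]]
[[33,18],[39,1],[46,0]]
[[33,18],[39,5],[43,1],[46,0]]
[[33,18],[43,1],[46,0]]
[[18,20],[24,0],[33,18],[43,1],[46,0]]
[[12,9],[18,20],[24,9],[33,18],[43,1],[46,0]]
[[12,9],[18,20],[24,9],[33,19],[34,18],[43,1],[46,0]]
[[12,9],[18,20],[24,9],[33,19],[34,18],[43,3],[46,0]]
[[12,9],[18,20],[24,9],[33,19],[34,18],[43,10],[48,0]]
[[6,3],[12,9],[18,20],[24,9],[33,19],[34,18],[43,10],[48,0]]
[[6,3],[12,9],[18,20],[24,9],[33,19],[34,18],[43,10],[46,18],[47,10],[48,0]]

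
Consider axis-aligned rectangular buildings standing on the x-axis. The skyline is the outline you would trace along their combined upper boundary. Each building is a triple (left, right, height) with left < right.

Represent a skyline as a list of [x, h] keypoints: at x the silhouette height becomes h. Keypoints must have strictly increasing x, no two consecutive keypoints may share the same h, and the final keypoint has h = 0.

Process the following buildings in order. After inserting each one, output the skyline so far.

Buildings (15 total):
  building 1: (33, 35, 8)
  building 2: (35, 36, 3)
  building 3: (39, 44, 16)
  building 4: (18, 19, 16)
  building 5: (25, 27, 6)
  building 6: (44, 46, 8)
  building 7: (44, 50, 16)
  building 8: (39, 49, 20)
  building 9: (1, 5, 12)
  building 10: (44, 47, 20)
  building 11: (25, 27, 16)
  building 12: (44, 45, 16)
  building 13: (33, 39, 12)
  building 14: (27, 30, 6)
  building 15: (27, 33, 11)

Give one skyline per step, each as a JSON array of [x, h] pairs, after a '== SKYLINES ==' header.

== SKYLINES ==
[[33,8],[35,0]]
[[33,8],[35,3],[36,0]]
[[33,8],[35,3],[36,0],[39,16],[44,0]]
[[18,16],[19,0],[33,8],[35,3],[36,0],[39,16],[44,0]]
[[18,16],[19,0],[25,6],[27,0],[33,8],[35,3],[36,0],[39,16],[44,0]]
[[18,16],[19,0],[25,6],[27,0],[33,8],[35,3],[36,0],[39,16],[44,8],[46,0]]
[[18,16],[19,0],[25,6],[27,0],[33,8],[35,3],[36,0],[39,16],[50,0]]
[[18,16],[19,0],[25,6],[27,0],[33,8],[35,3],[36,0],[39,20],[49,16],[50,0]]
[[1,12],[5,0],[18,16],[19,0],[25,6],[27,0],[33,8],[35,3],[36,0],[39,20],[49,16],[50,0]]
[[1,12],[5,0],[18,16],[19,0],[25,6],[27,0],[33,8],[35,3],[36,0],[39,20],[49,16],[50,0]]
[[1,12],[5,0],[18,16],[19,0],[25,16],[27,0],[33,8],[35,3],[36,0],[39,20],[49,16],[50,0]]
[[1,12],[5,0],[18,16],[19,0],[25,16],[27,0],[33,8],[35,3],[36,0],[39,20],[49,16],[50,0]]
[[1,12],[5,0],[18,16],[19,0],[25,16],[27,0],[33,12],[39,20],[49,16],[50,0]]
[[1,12],[5,0],[18,16],[19,0],[25,16],[27,6],[30,0],[33,12],[39,20],[49,16],[50,0]]
[[1,12],[5,0],[18,16],[19,0],[25,16],[27,11],[33,12],[39,20],[49,16],[50,0]]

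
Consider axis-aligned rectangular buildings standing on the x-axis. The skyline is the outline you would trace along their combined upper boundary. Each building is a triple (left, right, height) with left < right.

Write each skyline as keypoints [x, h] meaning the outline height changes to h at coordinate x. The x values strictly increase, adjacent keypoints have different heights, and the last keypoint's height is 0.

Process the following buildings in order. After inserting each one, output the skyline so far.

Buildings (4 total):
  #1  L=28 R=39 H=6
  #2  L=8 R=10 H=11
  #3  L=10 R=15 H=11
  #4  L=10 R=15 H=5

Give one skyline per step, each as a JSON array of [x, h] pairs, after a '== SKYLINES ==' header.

== SKYLINES ==
[[28,6],[39,0]]
[[8,11],[10,0],[28,6],[39,0]]
[[8,11],[15,0],[28,6],[39,0]]
[[8,11],[15,0],[28,6],[39,0]]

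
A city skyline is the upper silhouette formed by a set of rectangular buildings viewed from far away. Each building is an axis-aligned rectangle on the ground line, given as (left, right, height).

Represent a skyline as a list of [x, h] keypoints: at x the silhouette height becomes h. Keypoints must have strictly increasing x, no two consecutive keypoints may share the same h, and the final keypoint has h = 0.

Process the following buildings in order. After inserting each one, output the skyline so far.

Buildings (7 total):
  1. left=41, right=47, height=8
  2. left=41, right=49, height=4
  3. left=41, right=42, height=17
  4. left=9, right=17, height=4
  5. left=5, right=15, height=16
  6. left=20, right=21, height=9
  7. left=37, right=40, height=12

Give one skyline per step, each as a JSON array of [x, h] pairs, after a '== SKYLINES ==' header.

== SKYLINES ==
[[41,8],[47,0]]
[[41,8],[47,4],[49,0]]
[[41,17],[42,8],[47,4],[49,0]]
[[9,4],[17,0],[41,17],[42,8],[47,4],[49,0]]
[[5,16],[15,4],[17,0],[41,17],[42,8],[47,4],[49,0]]
[[5,16],[15,4],[17,0],[20,9],[21,0],[41,17],[42,8],[47,4],[49,0]]
[[5,16],[15,4],[17,0],[20,9],[21,0],[37,12],[40,0],[41,17],[42,8],[47,4],[49,0]]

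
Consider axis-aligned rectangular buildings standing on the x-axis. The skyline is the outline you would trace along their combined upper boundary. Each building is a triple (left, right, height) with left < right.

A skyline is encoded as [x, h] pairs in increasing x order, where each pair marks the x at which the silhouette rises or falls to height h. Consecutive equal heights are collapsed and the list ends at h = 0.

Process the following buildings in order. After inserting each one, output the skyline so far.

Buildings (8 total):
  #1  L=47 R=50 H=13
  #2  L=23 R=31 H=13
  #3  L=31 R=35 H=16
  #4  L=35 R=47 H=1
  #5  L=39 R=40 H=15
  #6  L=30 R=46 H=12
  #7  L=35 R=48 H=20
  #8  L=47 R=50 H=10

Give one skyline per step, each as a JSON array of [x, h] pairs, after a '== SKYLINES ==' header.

== SKYLINES ==
[[47,13],[50,0]]
[[23,13],[31,0],[47,13],[50,0]]
[[23,13],[31,16],[35,0],[47,13],[50,0]]
[[23,13],[31,16],[35,1],[47,13],[50,0]]
[[23,13],[31,16],[35,1],[39,15],[40,1],[47,13],[50,0]]
[[23,13],[31,16],[35,12],[39,15],[40,12],[46,1],[47,13],[50,0]]
[[23,13],[31,16],[35,20],[48,13],[50,0]]
[[23,13],[31,16],[35,20],[48,13],[50,0]]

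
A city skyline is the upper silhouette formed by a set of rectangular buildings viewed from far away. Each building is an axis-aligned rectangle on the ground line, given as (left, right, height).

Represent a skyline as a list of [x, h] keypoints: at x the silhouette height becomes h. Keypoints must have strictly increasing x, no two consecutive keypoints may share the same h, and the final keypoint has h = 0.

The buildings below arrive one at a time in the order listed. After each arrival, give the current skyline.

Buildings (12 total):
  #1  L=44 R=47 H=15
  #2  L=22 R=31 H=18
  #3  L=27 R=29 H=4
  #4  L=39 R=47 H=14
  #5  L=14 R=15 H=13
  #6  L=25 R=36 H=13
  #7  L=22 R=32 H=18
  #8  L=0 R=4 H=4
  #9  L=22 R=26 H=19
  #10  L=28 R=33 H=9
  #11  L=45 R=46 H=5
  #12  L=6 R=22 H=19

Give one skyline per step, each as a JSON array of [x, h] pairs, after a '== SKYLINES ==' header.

== SKYLINES ==
[[44,15],[47,0]]
[[22,18],[31,0],[44,15],[47,0]]
[[22,18],[31,0],[44,15],[47,0]]
[[22,18],[31,0],[39,14],[44,15],[47,0]]
[[14,13],[15,0],[22,18],[31,0],[39,14],[44,15],[47,0]]
[[14,13],[15,0],[22,18],[31,13],[36,0],[39,14],[44,15],[47,0]]
[[14,13],[15,0],[22,18],[32,13],[36,0],[39,14],[44,15],[47,0]]
[[0,4],[4,0],[14,13],[15,0],[22,18],[32,13],[36,0],[39,14],[44,15],[47,0]]
[[0,4],[4,0],[14,13],[15,0],[22,19],[26,18],[32,13],[36,0],[39,14],[44,15],[47,0]]
[[0,4],[4,0],[14,13],[15,0],[22,19],[26,18],[32,13],[36,0],[39,14],[44,15],[47,0]]
[[0,4],[4,0],[14,13],[15,0],[22,19],[26,18],[32,13],[36,0],[39,14],[44,15],[47,0]]
[[0,4],[4,0],[6,19],[26,18],[32,13],[36,0],[39,14],[44,15],[47,0]]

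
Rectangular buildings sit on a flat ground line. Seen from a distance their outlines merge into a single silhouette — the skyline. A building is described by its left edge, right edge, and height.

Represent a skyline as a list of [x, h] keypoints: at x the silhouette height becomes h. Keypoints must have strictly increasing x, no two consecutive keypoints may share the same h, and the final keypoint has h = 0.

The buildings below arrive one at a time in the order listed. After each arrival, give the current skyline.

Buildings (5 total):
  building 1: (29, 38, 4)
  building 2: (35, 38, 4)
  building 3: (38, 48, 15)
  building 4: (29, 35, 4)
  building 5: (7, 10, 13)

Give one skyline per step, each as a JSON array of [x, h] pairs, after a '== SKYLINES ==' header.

== SKYLINES ==
[[29,4],[38,0]]
[[29,4],[38,0]]
[[29,4],[38,15],[48,0]]
[[29,4],[38,15],[48,0]]
[[7,13],[10,0],[29,4],[38,15],[48,0]]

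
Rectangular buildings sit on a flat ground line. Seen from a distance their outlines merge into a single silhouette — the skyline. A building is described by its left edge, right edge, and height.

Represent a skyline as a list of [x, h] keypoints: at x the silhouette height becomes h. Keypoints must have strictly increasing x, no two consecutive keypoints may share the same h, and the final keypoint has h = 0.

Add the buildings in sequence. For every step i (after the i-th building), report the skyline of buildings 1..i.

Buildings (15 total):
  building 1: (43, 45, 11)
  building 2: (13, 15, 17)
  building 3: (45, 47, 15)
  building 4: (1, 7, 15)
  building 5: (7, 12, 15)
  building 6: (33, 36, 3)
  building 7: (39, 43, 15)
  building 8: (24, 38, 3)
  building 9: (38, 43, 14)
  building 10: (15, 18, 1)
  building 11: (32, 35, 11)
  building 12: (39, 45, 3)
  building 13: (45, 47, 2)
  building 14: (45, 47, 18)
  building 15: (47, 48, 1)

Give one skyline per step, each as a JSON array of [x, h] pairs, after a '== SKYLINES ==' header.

== SKYLINES ==
[[43,11],[45,0]]
[[13,17],[15,0],[43,11],[45,0]]
[[13,17],[15,0],[43,11],[45,15],[47,0]]
[[1,15],[7,0],[13,17],[15,0],[43,11],[45,15],[47,0]]
[[1,15],[12,0],[13,17],[15,0],[43,11],[45,15],[47,0]]
[[1,15],[12,0],[13,17],[15,0],[33,3],[36,0],[43,11],[45,15],[47,0]]
[[1,15],[12,0],[13,17],[15,0],[33,3],[36,0],[39,15],[43,11],[45,15],[47,0]]
[[1,15],[12,0],[13,17],[15,0],[24,3],[38,0],[39,15],[43,11],[45,15],[47,0]]
[[1,15],[12,0],[13,17],[15,0],[24,3],[38,14],[39,15],[43,11],[45,15],[47,0]]
[[1,15],[12,0],[13,17],[15,1],[18,0],[24,3],[38,14],[39,15],[43,11],[45,15],[47,0]]
[[1,15],[12,0],[13,17],[15,1],[18,0],[24,3],[32,11],[35,3],[38,14],[39,15],[43,11],[45,15],[47,0]]
[[1,15],[12,0],[13,17],[15,1],[18,0],[24,3],[32,11],[35,3],[38,14],[39,15],[43,11],[45,15],[47,0]]
[[1,15],[12,0],[13,17],[15,1],[18,0],[24,3],[32,11],[35,3],[38,14],[39,15],[43,11],[45,15],[47,0]]
[[1,15],[12,0],[13,17],[15,1],[18,0],[24,3],[32,11],[35,3],[38,14],[39,15],[43,11],[45,18],[47,0]]
[[1,15],[12,0],[13,17],[15,1],[18,0],[24,3],[32,11],[35,3],[38,14],[39,15],[43,11],[45,18],[47,1],[48,0]]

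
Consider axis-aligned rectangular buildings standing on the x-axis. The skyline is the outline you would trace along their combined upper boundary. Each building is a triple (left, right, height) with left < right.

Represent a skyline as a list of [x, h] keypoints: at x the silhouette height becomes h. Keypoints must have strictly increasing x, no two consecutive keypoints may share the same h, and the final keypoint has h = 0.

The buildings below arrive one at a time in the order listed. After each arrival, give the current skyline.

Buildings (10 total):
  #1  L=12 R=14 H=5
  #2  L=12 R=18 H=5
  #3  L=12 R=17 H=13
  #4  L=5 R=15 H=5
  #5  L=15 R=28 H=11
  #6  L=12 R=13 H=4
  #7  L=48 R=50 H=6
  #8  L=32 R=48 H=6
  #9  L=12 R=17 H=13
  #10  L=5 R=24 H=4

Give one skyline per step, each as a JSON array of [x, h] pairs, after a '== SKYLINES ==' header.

== SKYLINES ==
[[12,5],[14,0]]
[[12,5],[18,0]]
[[12,13],[17,5],[18,0]]
[[5,5],[12,13],[17,5],[18,0]]
[[5,5],[12,13],[17,11],[28,0]]
[[5,5],[12,13],[17,11],[28,0]]
[[5,5],[12,13],[17,11],[28,0],[48,6],[50,0]]
[[5,5],[12,13],[17,11],[28,0],[32,6],[50,0]]
[[5,5],[12,13],[17,11],[28,0],[32,6],[50,0]]
[[5,5],[12,13],[17,11],[28,0],[32,6],[50,0]]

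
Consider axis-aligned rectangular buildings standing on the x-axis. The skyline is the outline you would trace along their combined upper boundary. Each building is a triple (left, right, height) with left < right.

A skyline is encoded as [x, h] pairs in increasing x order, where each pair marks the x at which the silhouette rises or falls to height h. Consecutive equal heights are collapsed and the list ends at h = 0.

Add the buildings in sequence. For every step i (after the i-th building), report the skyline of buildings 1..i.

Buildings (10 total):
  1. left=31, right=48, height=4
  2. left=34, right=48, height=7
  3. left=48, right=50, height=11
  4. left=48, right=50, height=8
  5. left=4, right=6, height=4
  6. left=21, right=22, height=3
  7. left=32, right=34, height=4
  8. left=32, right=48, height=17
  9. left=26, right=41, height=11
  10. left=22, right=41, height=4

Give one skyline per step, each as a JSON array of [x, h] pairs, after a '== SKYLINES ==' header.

== SKYLINES ==
[[31,4],[48,0]]
[[31,4],[34,7],[48,0]]
[[31,4],[34,7],[48,11],[50,0]]
[[31,4],[34,7],[48,11],[50,0]]
[[4,4],[6,0],[31,4],[34,7],[48,11],[50,0]]
[[4,4],[6,0],[21,3],[22,0],[31,4],[34,7],[48,11],[50,0]]
[[4,4],[6,0],[21,3],[22,0],[31,4],[34,7],[48,11],[50,0]]
[[4,4],[6,0],[21,3],[22,0],[31,4],[32,17],[48,11],[50,0]]
[[4,4],[6,0],[21,3],[22,0],[26,11],[32,17],[48,11],[50,0]]
[[4,4],[6,0],[21,3],[22,4],[26,11],[32,17],[48,11],[50,0]]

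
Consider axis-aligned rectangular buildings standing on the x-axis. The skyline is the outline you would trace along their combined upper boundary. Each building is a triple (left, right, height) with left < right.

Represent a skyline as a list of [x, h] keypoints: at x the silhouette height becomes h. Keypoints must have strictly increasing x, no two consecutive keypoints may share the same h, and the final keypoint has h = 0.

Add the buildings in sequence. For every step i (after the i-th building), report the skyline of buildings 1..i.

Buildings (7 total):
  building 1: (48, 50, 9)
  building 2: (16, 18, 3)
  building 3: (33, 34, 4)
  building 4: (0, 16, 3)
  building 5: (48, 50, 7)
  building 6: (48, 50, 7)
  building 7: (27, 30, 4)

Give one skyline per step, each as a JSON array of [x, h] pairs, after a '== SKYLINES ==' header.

== SKYLINES ==
[[48,9],[50,0]]
[[16,3],[18,0],[48,9],[50,0]]
[[16,3],[18,0],[33,4],[34,0],[48,9],[50,0]]
[[0,3],[18,0],[33,4],[34,0],[48,9],[50,0]]
[[0,3],[18,0],[33,4],[34,0],[48,9],[50,0]]
[[0,3],[18,0],[33,4],[34,0],[48,9],[50,0]]
[[0,3],[18,0],[27,4],[30,0],[33,4],[34,0],[48,9],[50,0]]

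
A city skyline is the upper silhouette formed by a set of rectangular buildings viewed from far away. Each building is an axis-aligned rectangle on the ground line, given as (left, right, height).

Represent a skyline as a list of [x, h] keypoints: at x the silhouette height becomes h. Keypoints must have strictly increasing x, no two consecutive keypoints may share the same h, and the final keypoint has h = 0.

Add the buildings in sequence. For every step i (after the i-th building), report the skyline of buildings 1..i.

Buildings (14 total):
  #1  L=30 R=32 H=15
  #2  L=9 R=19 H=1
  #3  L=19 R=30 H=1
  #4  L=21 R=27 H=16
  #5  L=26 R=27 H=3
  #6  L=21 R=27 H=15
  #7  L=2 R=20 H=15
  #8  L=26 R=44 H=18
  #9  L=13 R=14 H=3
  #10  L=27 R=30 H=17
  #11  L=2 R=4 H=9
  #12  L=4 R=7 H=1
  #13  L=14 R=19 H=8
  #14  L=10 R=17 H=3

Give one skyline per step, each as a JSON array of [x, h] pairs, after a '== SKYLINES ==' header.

== SKYLINES ==
[[30,15],[32,0]]
[[9,1],[19,0],[30,15],[32,0]]
[[9,1],[30,15],[32,0]]
[[9,1],[21,16],[27,1],[30,15],[32,0]]
[[9,1],[21,16],[27,1],[30,15],[32,0]]
[[9,1],[21,16],[27,1],[30,15],[32,0]]
[[2,15],[20,1],[21,16],[27,1],[30,15],[32,0]]
[[2,15],[20,1],[21,16],[26,18],[44,0]]
[[2,15],[20,1],[21,16],[26,18],[44,0]]
[[2,15],[20,1],[21,16],[26,18],[44,0]]
[[2,15],[20,1],[21,16],[26,18],[44,0]]
[[2,15],[20,1],[21,16],[26,18],[44,0]]
[[2,15],[20,1],[21,16],[26,18],[44,0]]
[[2,15],[20,1],[21,16],[26,18],[44,0]]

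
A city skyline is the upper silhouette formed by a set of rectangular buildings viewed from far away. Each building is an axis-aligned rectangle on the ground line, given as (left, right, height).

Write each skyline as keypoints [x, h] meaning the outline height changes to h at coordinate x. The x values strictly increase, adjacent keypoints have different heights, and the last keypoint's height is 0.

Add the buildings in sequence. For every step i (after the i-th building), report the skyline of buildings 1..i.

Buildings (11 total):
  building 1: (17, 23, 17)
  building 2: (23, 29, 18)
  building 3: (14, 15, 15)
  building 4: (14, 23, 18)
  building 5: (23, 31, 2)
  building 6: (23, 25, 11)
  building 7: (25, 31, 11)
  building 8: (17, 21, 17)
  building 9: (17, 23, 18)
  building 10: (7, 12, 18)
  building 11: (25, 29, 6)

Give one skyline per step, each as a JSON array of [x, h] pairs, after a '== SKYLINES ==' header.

== SKYLINES ==
[[17,17],[23,0]]
[[17,17],[23,18],[29,0]]
[[14,15],[15,0],[17,17],[23,18],[29,0]]
[[14,18],[29,0]]
[[14,18],[29,2],[31,0]]
[[14,18],[29,2],[31,0]]
[[14,18],[29,11],[31,0]]
[[14,18],[29,11],[31,0]]
[[14,18],[29,11],[31,0]]
[[7,18],[12,0],[14,18],[29,11],[31,0]]
[[7,18],[12,0],[14,18],[29,11],[31,0]]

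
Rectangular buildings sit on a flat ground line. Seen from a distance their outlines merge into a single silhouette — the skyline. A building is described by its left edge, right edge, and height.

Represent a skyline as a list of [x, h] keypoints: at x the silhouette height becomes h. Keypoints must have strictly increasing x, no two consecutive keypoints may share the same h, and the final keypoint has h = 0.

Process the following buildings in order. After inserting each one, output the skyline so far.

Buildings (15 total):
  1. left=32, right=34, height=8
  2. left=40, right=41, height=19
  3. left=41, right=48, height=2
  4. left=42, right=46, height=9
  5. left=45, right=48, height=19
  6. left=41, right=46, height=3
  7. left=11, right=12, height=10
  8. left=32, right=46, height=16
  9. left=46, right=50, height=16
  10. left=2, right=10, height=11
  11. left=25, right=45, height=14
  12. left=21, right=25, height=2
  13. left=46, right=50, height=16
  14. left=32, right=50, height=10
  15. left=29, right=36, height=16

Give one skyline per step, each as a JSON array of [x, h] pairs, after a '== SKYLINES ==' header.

== SKYLINES ==
[[32,8],[34,0]]
[[32,8],[34,0],[40,19],[41,0]]
[[32,8],[34,0],[40,19],[41,2],[48,0]]
[[32,8],[34,0],[40,19],[41,2],[42,9],[46,2],[48,0]]
[[32,8],[34,0],[40,19],[41,2],[42,9],[45,19],[48,0]]
[[32,8],[34,0],[40,19],[41,3],[42,9],[45,19],[48,0]]
[[11,10],[12,0],[32,8],[34,0],[40,19],[41,3],[42,9],[45,19],[48,0]]
[[11,10],[12,0],[32,16],[40,19],[41,16],[45,19],[48,0]]
[[11,10],[12,0],[32,16],[40,19],[41,16],[45,19],[48,16],[50,0]]
[[2,11],[10,0],[11,10],[12,0],[32,16],[40,19],[41,16],[45,19],[48,16],[50,0]]
[[2,11],[10,0],[11,10],[12,0],[25,14],[32,16],[40,19],[41,16],[45,19],[48,16],[50,0]]
[[2,11],[10,0],[11,10],[12,0],[21,2],[25,14],[32,16],[40,19],[41,16],[45,19],[48,16],[50,0]]
[[2,11],[10,0],[11,10],[12,0],[21,2],[25,14],[32,16],[40,19],[41,16],[45,19],[48,16],[50,0]]
[[2,11],[10,0],[11,10],[12,0],[21,2],[25,14],[32,16],[40,19],[41,16],[45,19],[48,16],[50,0]]
[[2,11],[10,0],[11,10],[12,0],[21,2],[25,14],[29,16],[40,19],[41,16],[45,19],[48,16],[50,0]]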